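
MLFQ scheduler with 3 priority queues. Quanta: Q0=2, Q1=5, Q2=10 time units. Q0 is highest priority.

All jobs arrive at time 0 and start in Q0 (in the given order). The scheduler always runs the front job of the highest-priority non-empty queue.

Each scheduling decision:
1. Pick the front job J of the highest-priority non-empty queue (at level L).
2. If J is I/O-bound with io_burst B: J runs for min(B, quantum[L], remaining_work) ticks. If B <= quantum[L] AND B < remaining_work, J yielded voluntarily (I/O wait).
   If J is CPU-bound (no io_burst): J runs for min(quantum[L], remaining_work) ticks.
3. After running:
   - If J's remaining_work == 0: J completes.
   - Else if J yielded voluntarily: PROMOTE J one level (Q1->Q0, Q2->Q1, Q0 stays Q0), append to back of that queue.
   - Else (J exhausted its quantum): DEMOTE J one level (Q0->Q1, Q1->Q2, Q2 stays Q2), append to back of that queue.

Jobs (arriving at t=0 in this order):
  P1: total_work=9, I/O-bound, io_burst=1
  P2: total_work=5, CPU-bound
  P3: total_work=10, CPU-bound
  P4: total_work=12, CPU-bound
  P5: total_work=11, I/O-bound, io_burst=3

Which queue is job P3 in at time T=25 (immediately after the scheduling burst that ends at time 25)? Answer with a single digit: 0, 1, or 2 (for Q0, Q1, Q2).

Answer: 2

Derivation:
t=0-1: P1@Q0 runs 1, rem=8, I/O yield, promote→Q0. Q0=[P2,P3,P4,P5,P1] Q1=[] Q2=[]
t=1-3: P2@Q0 runs 2, rem=3, quantum used, demote→Q1. Q0=[P3,P4,P5,P1] Q1=[P2] Q2=[]
t=3-5: P3@Q0 runs 2, rem=8, quantum used, demote→Q1. Q0=[P4,P5,P1] Q1=[P2,P3] Q2=[]
t=5-7: P4@Q0 runs 2, rem=10, quantum used, demote→Q1. Q0=[P5,P1] Q1=[P2,P3,P4] Q2=[]
t=7-9: P5@Q0 runs 2, rem=9, quantum used, demote→Q1. Q0=[P1] Q1=[P2,P3,P4,P5] Q2=[]
t=9-10: P1@Q0 runs 1, rem=7, I/O yield, promote→Q0. Q0=[P1] Q1=[P2,P3,P4,P5] Q2=[]
t=10-11: P1@Q0 runs 1, rem=6, I/O yield, promote→Q0. Q0=[P1] Q1=[P2,P3,P4,P5] Q2=[]
t=11-12: P1@Q0 runs 1, rem=5, I/O yield, promote→Q0. Q0=[P1] Q1=[P2,P3,P4,P5] Q2=[]
t=12-13: P1@Q0 runs 1, rem=4, I/O yield, promote→Q0. Q0=[P1] Q1=[P2,P3,P4,P5] Q2=[]
t=13-14: P1@Q0 runs 1, rem=3, I/O yield, promote→Q0. Q0=[P1] Q1=[P2,P3,P4,P5] Q2=[]
t=14-15: P1@Q0 runs 1, rem=2, I/O yield, promote→Q0. Q0=[P1] Q1=[P2,P3,P4,P5] Q2=[]
t=15-16: P1@Q0 runs 1, rem=1, I/O yield, promote→Q0. Q0=[P1] Q1=[P2,P3,P4,P5] Q2=[]
t=16-17: P1@Q0 runs 1, rem=0, completes. Q0=[] Q1=[P2,P3,P4,P5] Q2=[]
t=17-20: P2@Q1 runs 3, rem=0, completes. Q0=[] Q1=[P3,P4,P5] Q2=[]
t=20-25: P3@Q1 runs 5, rem=3, quantum used, demote→Q2. Q0=[] Q1=[P4,P5] Q2=[P3]
t=25-30: P4@Q1 runs 5, rem=5, quantum used, demote→Q2. Q0=[] Q1=[P5] Q2=[P3,P4]
t=30-33: P5@Q1 runs 3, rem=6, I/O yield, promote→Q0. Q0=[P5] Q1=[] Q2=[P3,P4]
t=33-35: P5@Q0 runs 2, rem=4, quantum used, demote→Q1. Q0=[] Q1=[P5] Q2=[P3,P4]
t=35-38: P5@Q1 runs 3, rem=1, I/O yield, promote→Q0. Q0=[P5] Q1=[] Q2=[P3,P4]
t=38-39: P5@Q0 runs 1, rem=0, completes. Q0=[] Q1=[] Q2=[P3,P4]
t=39-42: P3@Q2 runs 3, rem=0, completes. Q0=[] Q1=[] Q2=[P4]
t=42-47: P4@Q2 runs 5, rem=0, completes. Q0=[] Q1=[] Q2=[]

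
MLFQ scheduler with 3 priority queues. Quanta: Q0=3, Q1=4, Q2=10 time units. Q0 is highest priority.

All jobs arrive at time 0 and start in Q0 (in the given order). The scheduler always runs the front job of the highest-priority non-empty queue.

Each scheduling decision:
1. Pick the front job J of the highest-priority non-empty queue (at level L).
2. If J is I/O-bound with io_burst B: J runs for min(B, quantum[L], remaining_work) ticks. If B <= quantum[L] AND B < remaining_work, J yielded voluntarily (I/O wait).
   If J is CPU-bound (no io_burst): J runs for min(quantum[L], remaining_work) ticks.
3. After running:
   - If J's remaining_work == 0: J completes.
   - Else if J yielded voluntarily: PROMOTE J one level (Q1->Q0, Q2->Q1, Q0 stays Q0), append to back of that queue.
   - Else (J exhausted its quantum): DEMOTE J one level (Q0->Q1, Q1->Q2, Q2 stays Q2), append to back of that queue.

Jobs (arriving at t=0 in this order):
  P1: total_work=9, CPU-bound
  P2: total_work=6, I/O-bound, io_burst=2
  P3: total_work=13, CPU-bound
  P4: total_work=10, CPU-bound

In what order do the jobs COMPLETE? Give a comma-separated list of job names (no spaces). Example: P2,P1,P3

Answer: P2,P1,P3,P4

Derivation:
t=0-3: P1@Q0 runs 3, rem=6, quantum used, demote→Q1. Q0=[P2,P3,P4] Q1=[P1] Q2=[]
t=3-5: P2@Q0 runs 2, rem=4, I/O yield, promote→Q0. Q0=[P3,P4,P2] Q1=[P1] Q2=[]
t=5-8: P3@Q0 runs 3, rem=10, quantum used, demote→Q1. Q0=[P4,P2] Q1=[P1,P3] Q2=[]
t=8-11: P4@Q0 runs 3, rem=7, quantum used, demote→Q1. Q0=[P2] Q1=[P1,P3,P4] Q2=[]
t=11-13: P2@Q0 runs 2, rem=2, I/O yield, promote→Q0. Q0=[P2] Q1=[P1,P3,P4] Q2=[]
t=13-15: P2@Q0 runs 2, rem=0, completes. Q0=[] Q1=[P1,P3,P4] Q2=[]
t=15-19: P1@Q1 runs 4, rem=2, quantum used, demote→Q2. Q0=[] Q1=[P3,P4] Q2=[P1]
t=19-23: P3@Q1 runs 4, rem=6, quantum used, demote→Q2. Q0=[] Q1=[P4] Q2=[P1,P3]
t=23-27: P4@Q1 runs 4, rem=3, quantum used, demote→Q2. Q0=[] Q1=[] Q2=[P1,P3,P4]
t=27-29: P1@Q2 runs 2, rem=0, completes. Q0=[] Q1=[] Q2=[P3,P4]
t=29-35: P3@Q2 runs 6, rem=0, completes. Q0=[] Q1=[] Q2=[P4]
t=35-38: P4@Q2 runs 3, rem=0, completes. Q0=[] Q1=[] Q2=[]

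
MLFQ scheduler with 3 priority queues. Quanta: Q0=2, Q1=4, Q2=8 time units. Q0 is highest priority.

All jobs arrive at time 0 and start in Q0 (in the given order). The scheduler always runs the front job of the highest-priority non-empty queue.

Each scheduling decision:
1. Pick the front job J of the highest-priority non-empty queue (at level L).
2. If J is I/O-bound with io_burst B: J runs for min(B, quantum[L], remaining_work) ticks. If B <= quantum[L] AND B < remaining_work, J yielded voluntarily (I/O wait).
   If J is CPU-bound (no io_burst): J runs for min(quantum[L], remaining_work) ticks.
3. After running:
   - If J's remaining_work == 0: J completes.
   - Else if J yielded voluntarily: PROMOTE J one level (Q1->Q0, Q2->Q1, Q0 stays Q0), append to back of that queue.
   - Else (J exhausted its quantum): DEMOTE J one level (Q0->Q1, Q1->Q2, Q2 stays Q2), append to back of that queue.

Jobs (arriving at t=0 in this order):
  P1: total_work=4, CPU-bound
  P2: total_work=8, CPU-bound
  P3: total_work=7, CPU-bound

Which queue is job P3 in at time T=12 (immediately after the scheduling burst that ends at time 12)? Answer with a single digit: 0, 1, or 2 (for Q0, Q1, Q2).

t=0-2: P1@Q0 runs 2, rem=2, quantum used, demote→Q1. Q0=[P2,P3] Q1=[P1] Q2=[]
t=2-4: P2@Q0 runs 2, rem=6, quantum used, demote→Q1. Q0=[P3] Q1=[P1,P2] Q2=[]
t=4-6: P3@Q0 runs 2, rem=5, quantum used, demote→Q1. Q0=[] Q1=[P1,P2,P3] Q2=[]
t=6-8: P1@Q1 runs 2, rem=0, completes. Q0=[] Q1=[P2,P3] Q2=[]
t=8-12: P2@Q1 runs 4, rem=2, quantum used, demote→Q2. Q0=[] Q1=[P3] Q2=[P2]
t=12-16: P3@Q1 runs 4, rem=1, quantum used, demote→Q2. Q0=[] Q1=[] Q2=[P2,P3]
t=16-18: P2@Q2 runs 2, rem=0, completes. Q0=[] Q1=[] Q2=[P3]
t=18-19: P3@Q2 runs 1, rem=0, completes. Q0=[] Q1=[] Q2=[]

Answer: 1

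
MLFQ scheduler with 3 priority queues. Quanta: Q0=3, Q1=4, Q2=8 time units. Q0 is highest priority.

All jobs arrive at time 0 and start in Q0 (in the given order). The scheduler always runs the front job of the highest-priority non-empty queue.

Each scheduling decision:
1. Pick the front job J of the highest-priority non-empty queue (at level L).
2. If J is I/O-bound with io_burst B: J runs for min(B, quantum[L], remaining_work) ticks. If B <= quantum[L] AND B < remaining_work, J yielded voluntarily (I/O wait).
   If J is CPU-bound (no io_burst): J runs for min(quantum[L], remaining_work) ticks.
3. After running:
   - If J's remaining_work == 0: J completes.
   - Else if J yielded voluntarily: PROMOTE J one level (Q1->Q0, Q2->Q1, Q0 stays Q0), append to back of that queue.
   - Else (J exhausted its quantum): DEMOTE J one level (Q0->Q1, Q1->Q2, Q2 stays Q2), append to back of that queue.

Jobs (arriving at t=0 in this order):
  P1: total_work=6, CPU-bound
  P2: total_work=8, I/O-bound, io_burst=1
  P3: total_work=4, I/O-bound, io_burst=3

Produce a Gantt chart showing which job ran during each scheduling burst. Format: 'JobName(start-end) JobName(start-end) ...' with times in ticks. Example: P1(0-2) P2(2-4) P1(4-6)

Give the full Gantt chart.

Answer: P1(0-3) P2(3-4) P3(4-7) P2(7-8) P3(8-9) P2(9-10) P2(10-11) P2(11-12) P2(12-13) P2(13-14) P2(14-15) P1(15-18)

Derivation:
t=0-3: P1@Q0 runs 3, rem=3, quantum used, demote→Q1. Q0=[P2,P3] Q1=[P1] Q2=[]
t=3-4: P2@Q0 runs 1, rem=7, I/O yield, promote→Q0. Q0=[P3,P2] Q1=[P1] Q2=[]
t=4-7: P3@Q0 runs 3, rem=1, I/O yield, promote→Q0. Q0=[P2,P3] Q1=[P1] Q2=[]
t=7-8: P2@Q0 runs 1, rem=6, I/O yield, promote→Q0. Q0=[P3,P2] Q1=[P1] Q2=[]
t=8-9: P3@Q0 runs 1, rem=0, completes. Q0=[P2] Q1=[P1] Q2=[]
t=9-10: P2@Q0 runs 1, rem=5, I/O yield, promote→Q0. Q0=[P2] Q1=[P1] Q2=[]
t=10-11: P2@Q0 runs 1, rem=4, I/O yield, promote→Q0. Q0=[P2] Q1=[P1] Q2=[]
t=11-12: P2@Q0 runs 1, rem=3, I/O yield, promote→Q0. Q0=[P2] Q1=[P1] Q2=[]
t=12-13: P2@Q0 runs 1, rem=2, I/O yield, promote→Q0. Q0=[P2] Q1=[P1] Q2=[]
t=13-14: P2@Q0 runs 1, rem=1, I/O yield, promote→Q0. Q0=[P2] Q1=[P1] Q2=[]
t=14-15: P2@Q0 runs 1, rem=0, completes. Q0=[] Q1=[P1] Q2=[]
t=15-18: P1@Q1 runs 3, rem=0, completes. Q0=[] Q1=[] Q2=[]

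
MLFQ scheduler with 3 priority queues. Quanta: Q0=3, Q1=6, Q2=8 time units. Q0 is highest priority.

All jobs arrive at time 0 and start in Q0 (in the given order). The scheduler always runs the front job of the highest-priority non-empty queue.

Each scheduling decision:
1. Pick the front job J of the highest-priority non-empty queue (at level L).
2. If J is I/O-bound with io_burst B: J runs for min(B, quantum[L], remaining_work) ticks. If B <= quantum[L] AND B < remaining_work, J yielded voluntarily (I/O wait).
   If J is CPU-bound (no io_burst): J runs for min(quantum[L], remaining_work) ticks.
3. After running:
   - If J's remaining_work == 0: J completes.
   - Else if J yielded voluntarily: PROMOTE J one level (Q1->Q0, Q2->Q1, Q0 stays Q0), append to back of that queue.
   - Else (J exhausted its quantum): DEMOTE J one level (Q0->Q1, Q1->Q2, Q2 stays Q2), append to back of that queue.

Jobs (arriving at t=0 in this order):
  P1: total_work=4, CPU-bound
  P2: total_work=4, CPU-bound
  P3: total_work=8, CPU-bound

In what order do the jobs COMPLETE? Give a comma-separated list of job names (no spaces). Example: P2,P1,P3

t=0-3: P1@Q0 runs 3, rem=1, quantum used, demote→Q1. Q0=[P2,P3] Q1=[P1] Q2=[]
t=3-6: P2@Q0 runs 3, rem=1, quantum used, demote→Q1. Q0=[P3] Q1=[P1,P2] Q2=[]
t=6-9: P3@Q0 runs 3, rem=5, quantum used, demote→Q1. Q0=[] Q1=[P1,P2,P3] Q2=[]
t=9-10: P1@Q1 runs 1, rem=0, completes. Q0=[] Q1=[P2,P3] Q2=[]
t=10-11: P2@Q1 runs 1, rem=0, completes. Q0=[] Q1=[P3] Q2=[]
t=11-16: P3@Q1 runs 5, rem=0, completes. Q0=[] Q1=[] Q2=[]

Answer: P1,P2,P3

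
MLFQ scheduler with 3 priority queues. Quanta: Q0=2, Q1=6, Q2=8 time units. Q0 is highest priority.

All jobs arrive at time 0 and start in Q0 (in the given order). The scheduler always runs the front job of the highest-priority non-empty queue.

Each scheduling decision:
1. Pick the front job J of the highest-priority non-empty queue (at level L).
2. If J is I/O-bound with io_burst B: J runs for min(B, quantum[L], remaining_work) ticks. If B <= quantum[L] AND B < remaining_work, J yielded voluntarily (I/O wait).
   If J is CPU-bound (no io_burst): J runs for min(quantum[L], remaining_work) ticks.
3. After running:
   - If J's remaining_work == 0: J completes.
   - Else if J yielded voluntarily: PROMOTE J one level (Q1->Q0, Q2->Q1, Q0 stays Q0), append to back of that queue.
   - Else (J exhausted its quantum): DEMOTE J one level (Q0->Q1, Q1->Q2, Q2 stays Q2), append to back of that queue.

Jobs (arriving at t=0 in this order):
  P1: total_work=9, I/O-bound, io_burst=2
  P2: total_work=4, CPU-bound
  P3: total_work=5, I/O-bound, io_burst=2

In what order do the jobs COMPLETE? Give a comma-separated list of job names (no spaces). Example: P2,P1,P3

Answer: P3,P1,P2

Derivation:
t=0-2: P1@Q0 runs 2, rem=7, I/O yield, promote→Q0. Q0=[P2,P3,P1] Q1=[] Q2=[]
t=2-4: P2@Q0 runs 2, rem=2, quantum used, demote→Q1. Q0=[P3,P1] Q1=[P2] Q2=[]
t=4-6: P3@Q0 runs 2, rem=3, I/O yield, promote→Q0. Q0=[P1,P3] Q1=[P2] Q2=[]
t=6-8: P1@Q0 runs 2, rem=5, I/O yield, promote→Q0. Q0=[P3,P1] Q1=[P2] Q2=[]
t=8-10: P3@Q0 runs 2, rem=1, I/O yield, promote→Q0. Q0=[P1,P3] Q1=[P2] Q2=[]
t=10-12: P1@Q0 runs 2, rem=3, I/O yield, promote→Q0. Q0=[P3,P1] Q1=[P2] Q2=[]
t=12-13: P3@Q0 runs 1, rem=0, completes. Q0=[P1] Q1=[P2] Q2=[]
t=13-15: P1@Q0 runs 2, rem=1, I/O yield, promote→Q0. Q0=[P1] Q1=[P2] Q2=[]
t=15-16: P1@Q0 runs 1, rem=0, completes. Q0=[] Q1=[P2] Q2=[]
t=16-18: P2@Q1 runs 2, rem=0, completes. Q0=[] Q1=[] Q2=[]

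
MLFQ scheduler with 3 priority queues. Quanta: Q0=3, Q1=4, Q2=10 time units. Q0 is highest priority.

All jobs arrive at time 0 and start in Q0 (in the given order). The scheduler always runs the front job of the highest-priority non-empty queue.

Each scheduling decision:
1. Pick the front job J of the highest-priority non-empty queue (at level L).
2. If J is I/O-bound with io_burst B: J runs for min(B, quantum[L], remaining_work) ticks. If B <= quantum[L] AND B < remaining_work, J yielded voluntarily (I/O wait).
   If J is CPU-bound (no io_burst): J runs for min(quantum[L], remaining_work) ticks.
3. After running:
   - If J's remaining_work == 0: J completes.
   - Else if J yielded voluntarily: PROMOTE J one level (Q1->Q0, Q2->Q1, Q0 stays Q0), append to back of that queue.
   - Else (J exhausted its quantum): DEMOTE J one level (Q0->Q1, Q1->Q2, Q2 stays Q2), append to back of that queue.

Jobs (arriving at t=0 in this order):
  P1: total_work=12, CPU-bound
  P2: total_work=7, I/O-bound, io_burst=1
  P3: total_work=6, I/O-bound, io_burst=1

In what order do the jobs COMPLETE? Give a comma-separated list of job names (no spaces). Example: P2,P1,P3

t=0-3: P1@Q0 runs 3, rem=9, quantum used, demote→Q1. Q0=[P2,P3] Q1=[P1] Q2=[]
t=3-4: P2@Q0 runs 1, rem=6, I/O yield, promote→Q0. Q0=[P3,P2] Q1=[P1] Q2=[]
t=4-5: P3@Q0 runs 1, rem=5, I/O yield, promote→Q0. Q0=[P2,P3] Q1=[P1] Q2=[]
t=5-6: P2@Q0 runs 1, rem=5, I/O yield, promote→Q0. Q0=[P3,P2] Q1=[P1] Q2=[]
t=6-7: P3@Q0 runs 1, rem=4, I/O yield, promote→Q0. Q0=[P2,P3] Q1=[P1] Q2=[]
t=7-8: P2@Q0 runs 1, rem=4, I/O yield, promote→Q0. Q0=[P3,P2] Q1=[P1] Q2=[]
t=8-9: P3@Q0 runs 1, rem=3, I/O yield, promote→Q0. Q0=[P2,P3] Q1=[P1] Q2=[]
t=9-10: P2@Q0 runs 1, rem=3, I/O yield, promote→Q0. Q0=[P3,P2] Q1=[P1] Q2=[]
t=10-11: P3@Q0 runs 1, rem=2, I/O yield, promote→Q0. Q0=[P2,P3] Q1=[P1] Q2=[]
t=11-12: P2@Q0 runs 1, rem=2, I/O yield, promote→Q0. Q0=[P3,P2] Q1=[P1] Q2=[]
t=12-13: P3@Q0 runs 1, rem=1, I/O yield, promote→Q0. Q0=[P2,P3] Q1=[P1] Q2=[]
t=13-14: P2@Q0 runs 1, rem=1, I/O yield, promote→Q0. Q0=[P3,P2] Q1=[P1] Q2=[]
t=14-15: P3@Q0 runs 1, rem=0, completes. Q0=[P2] Q1=[P1] Q2=[]
t=15-16: P2@Q0 runs 1, rem=0, completes. Q0=[] Q1=[P1] Q2=[]
t=16-20: P1@Q1 runs 4, rem=5, quantum used, demote→Q2. Q0=[] Q1=[] Q2=[P1]
t=20-25: P1@Q2 runs 5, rem=0, completes. Q0=[] Q1=[] Q2=[]

Answer: P3,P2,P1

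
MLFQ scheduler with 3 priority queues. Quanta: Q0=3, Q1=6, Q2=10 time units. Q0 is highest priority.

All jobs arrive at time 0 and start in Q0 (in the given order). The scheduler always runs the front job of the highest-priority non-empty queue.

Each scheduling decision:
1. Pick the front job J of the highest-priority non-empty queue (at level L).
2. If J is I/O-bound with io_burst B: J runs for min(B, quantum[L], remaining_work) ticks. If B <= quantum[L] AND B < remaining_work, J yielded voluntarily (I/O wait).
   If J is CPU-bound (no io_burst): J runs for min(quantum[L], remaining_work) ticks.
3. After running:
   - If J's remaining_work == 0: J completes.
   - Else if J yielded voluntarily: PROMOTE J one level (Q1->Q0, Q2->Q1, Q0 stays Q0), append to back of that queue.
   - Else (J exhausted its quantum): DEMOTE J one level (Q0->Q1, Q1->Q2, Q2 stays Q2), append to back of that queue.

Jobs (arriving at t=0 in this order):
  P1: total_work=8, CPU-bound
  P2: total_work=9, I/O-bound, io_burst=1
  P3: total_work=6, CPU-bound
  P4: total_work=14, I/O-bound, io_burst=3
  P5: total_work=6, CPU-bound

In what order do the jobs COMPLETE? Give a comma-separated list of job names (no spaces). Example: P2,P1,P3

Answer: P4,P2,P1,P3,P5

Derivation:
t=0-3: P1@Q0 runs 3, rem=5, quantum used, demote→Q1. Q0=[P2,P3,P4,P5] Q1=[P1] Q2=[]
t=3-4: P2@Q0 runs 1, rem=8, I/O yield, promote→Q0. Q0=[P3,P4,P5,P2] Q1=[P1] Q2=[]
t=4-7: P3@Q0 runs 3, rem=3, quantum used, demote→Q1. Q0=[P4,P5,P2] Q1=[P1,P3] Q2=[]
t=7-10: P4@Q0 runs 3, rem=11, I/O yield, promote→Q0. Q0=[P5,P2,P4] Q1=[P1,P3] Q2=[]
t=10-13: P5@Q0 runs 3, rem=3, quantum used, demote→Q1. Q0=[P2,P4] Q1=[P1,P3,P5] Q2=[]
t=13-14: P2@Q0 runs 1, rem=7, I/O yield, promote→Q0. Q0=[P4,P2] Q1=[P1,P3,P5] Q2=[]
t=14-17: P4@Q0 runs 3, rem=8, I/O yield, promote→Q0. Q0=[P2,P4] Q1=[P1,P3,P5] Q2=[]
t=17-18: P2@Q0 runs 1, rem=6, I/O yield, promote→Q0. Q0=[P4,P2] Q1=[P1,P3,P5] Q2=[]
t=18-21: P4@Q0 runs 3, rem=5, I/O yield, promote→Q0. Q0=[P2,P4] Q1=[P1,P3,P5] Q2=[]
t=21-22: P2@Q0 runs 1, rem=5, I/O yield, promote→Q0. Q0=[P4,P2] Q1=[P1,P3,P5] Q2=[]
t=22-25: P4@Q0 runs 3, rem=2, I/O yield, promote→Q0. Q0=[P2,P4] Q1=[P1,P3,P5] Q2=[]
t=25-26: P2@Q0 runs 1, rem=4, I/O yield, promote→Q0. Q0=[P4,P2] Q1=[P1,P3,P5] Q2=[]
t=26-28: P4@Q0 runs 2, rem=0, completes. Q0=[P2] Q1=[P1,P3,P5] Q2=[]
t=28-29: P2@Q0 runs 1, rem=3, I/O yield, promote→Q0. Q0=[P2] Q1=[P1,P3,P5] Q2=[]
t=29-30: P2@Q0 runs 1, rem=2, I/O yield, promote→Q0. Q0=[P2] Q1=[P1,P3,P5] Q2=[]
t=30-31: P2@Q0 runs 1, rem=1, I/O yield, promote→Q0. Q0=[P2] Q1=[P1,P3,P5] Q2=[]
t=31-32: P2@Q0 runs 1, rem=0, completes. Q0=[] Q1=[P1,P3,P5] Q2=[]
t=32-37: P1@Q1 runs 5, rem=0, completes. Q0=[] Q1=[P3,P5] Q2=[]
t=37-40: P3@Q1 runs 3, rem=0, completes. Q0=[] Q1=[P5] Q2=[]
t=40-43: P5@Q1 runs 3, rem=0, completes. Q0=[] Q1=[] Q2=[]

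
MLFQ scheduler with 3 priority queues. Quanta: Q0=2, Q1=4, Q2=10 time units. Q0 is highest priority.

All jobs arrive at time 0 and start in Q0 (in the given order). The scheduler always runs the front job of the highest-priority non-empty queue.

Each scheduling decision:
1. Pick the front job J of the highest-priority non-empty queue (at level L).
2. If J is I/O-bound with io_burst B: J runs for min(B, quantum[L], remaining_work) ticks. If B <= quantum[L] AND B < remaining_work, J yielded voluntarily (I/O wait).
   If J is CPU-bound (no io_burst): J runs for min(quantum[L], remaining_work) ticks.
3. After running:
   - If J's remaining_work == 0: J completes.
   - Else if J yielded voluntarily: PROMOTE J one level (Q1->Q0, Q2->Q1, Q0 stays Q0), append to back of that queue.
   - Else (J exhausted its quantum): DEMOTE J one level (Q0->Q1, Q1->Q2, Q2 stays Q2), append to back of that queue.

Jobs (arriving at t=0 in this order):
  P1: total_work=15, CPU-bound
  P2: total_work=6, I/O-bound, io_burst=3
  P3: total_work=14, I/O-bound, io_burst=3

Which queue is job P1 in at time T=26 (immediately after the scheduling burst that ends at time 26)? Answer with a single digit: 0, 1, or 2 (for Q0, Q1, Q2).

t=0-2: P1@Q0 runs 2, rem=13, quantum used, demote→Q1. Q0=[P2,P3] Q1=[P1] Q2=[]
t=2-4: P2@Q0 runs 2, rem=4, quantum used, demote→Q1. Q0=[P3] Q1=[P1,P2] Q2=[]
t=4-6: P3@Q0 runs 2, rem=12, quantum used, demote→Q1. Q0=[] Q1=[P1,P2,P3] Q2=[]
t=6-10: P1@Q1 runs 4, rem=9, quantum used, demote→Q2. Q0=[] Q1=[P2,P3] Q2=[P1]
t=10-13: P2@Q1 runs 3, rem=1, I/O yield, promote→Q0. Q0=[P2] Q1=[P3] Q2=[P1]
t=13-14: P2@Q0 runs 1, rem=0, completes. Q0=[] Q1=[P3] Q2=[P1]
t=14-17: P3@Q1 runs 3, rem=9, I/O yield, promote→Q0. Q0=[P3] Q1=[] Q2=[P1]
t=17-19: P3@Q0 runs 2, rem=7, quantum used, demote→Q1. Q0=[] Q1=[P3] Q2=[P1]
t=19-22: P3@Q1 runs 3, rem=4, I/O yield, promote→Q0. Q0=[P3] Q1=[] Q2=[P1]
t=22-24: P3@Q0 runs 2, rem=2, quantum used, demote→Q1. Q0=[] Q1=[P3] Q2=[P1]
t=24-26: P3@Q1 runs 2, rem=0, completes. Q0=[] Q1=[] Q2=[P1]
t=26-35: P1@Q2 runs 9, rem=0, completes. Q0=[] Q1=[] Q2=[]

Answer: 2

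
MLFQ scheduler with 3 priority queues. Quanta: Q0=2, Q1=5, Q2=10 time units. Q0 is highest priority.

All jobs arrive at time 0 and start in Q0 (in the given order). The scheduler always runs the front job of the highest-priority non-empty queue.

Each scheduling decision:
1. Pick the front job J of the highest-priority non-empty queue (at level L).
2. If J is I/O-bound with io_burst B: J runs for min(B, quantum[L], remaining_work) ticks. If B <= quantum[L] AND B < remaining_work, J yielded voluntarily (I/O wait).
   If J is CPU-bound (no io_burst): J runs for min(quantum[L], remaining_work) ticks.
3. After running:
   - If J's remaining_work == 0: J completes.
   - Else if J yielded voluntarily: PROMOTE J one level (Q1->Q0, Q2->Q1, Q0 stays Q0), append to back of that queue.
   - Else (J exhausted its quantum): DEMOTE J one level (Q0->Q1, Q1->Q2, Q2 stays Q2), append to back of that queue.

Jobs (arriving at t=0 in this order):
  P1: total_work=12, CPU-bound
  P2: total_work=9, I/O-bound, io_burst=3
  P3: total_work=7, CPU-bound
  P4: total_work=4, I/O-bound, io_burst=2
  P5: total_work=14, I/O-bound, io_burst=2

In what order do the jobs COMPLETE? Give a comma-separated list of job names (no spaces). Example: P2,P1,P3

t=0-2: P1@Q0 runs 2, rem=10, quantum used, demote→Q1. Q0=[P2,P3,P4,P5] Q1=[P1] Q2=[]
t=2-4: P2@Q0 runs 2, rem=7, quantum used, demote→Q1. Q0=[P3,P4,P5] Q1=[P1,P2] Q2=[]
t=4-6: P3@Q0 runs 2, rem=5, quantum used, demote→Q1. Q0=[P4,P5] Q1=[P1,P2,P3] Q2=[]
t=6-8: P4@Q0 runs 2, rem=2, I/O yield, promote→Q0. Q0=[P5,P4] Q1=[P1,P2,P3] Q2=[]
t=8-10: P5@Q0 runs 2, rem=12, I/O yield, promote→Q0. Q0=[P4,P5] Q1=[P1,P2,P3] Q2=[]
t=10-12: P4@Q0 runs 2, rem=0, completes. Q0=[P5] Q1=[P1,P2,P3] Q2=[]
t=12-14: P5@Q0 runs 2, rem=10, I/O yield, promote→Q0. Q0=[P5] Q1=[P1,P2,P3] Q2=[]
t=14-16: P5@Q0 runs 2, rem=8, I/O yield, promote→Q0. Q0=[P5] Q1=[P1,P2,P3] Q2=[]
t=16-18: P5@Q0 runs 2, rem=6, I/O yield, promote→Q0. Q0=[P5] Q1=[P1,P2,P3] Q2=[]
t=18-20: P5@Q0 runs 2, rem=4, I/O yield, promote→Q0. Q0=[P5] Q1=[P1,P2,P3] Q2=[]
t=20-22: P5@Q0 runs 2, rem=2, I/O yield, promote→Q0. Q0=[P5] Q1=[P1,P2,P3] Q2=[]
t=22-24: P5@Q0 runs 2, rem=0, completes. Q0=[] Q1=[P1,P2,P3] Q2=[]
t=24-29: P1@Q1 runs 5, rem=5, quantum used, demote→Q2. Q0=[] Q1=[P2,P3] Q2=[P1]
t=29-32: P2@Q1 runs 3, rem=4, I/O yield, promote→Q0. Q0=[P2] Q1=[P3] Q2=[P1]
t=32-34: P2@Q0 runs 2, rem=2, quantum used, demote→Q1. Q0=[] Q1=[P3,P2] Q2=[P1]
t=34-39: P3@Q1 runs 5, rem=0, completes. Q0=[] Q1=[P2] Q2=[P1]
t=39-41: P2@Q1 runs 2, rem=0, completes. Q0=[] Q1=[] Q2=[P1]
t=41-46: P1@Q2 runs 5, rem=0, completes. Q0=[] Q1=[] Q2=[]

Answer: P4,P5,P3,P2,P1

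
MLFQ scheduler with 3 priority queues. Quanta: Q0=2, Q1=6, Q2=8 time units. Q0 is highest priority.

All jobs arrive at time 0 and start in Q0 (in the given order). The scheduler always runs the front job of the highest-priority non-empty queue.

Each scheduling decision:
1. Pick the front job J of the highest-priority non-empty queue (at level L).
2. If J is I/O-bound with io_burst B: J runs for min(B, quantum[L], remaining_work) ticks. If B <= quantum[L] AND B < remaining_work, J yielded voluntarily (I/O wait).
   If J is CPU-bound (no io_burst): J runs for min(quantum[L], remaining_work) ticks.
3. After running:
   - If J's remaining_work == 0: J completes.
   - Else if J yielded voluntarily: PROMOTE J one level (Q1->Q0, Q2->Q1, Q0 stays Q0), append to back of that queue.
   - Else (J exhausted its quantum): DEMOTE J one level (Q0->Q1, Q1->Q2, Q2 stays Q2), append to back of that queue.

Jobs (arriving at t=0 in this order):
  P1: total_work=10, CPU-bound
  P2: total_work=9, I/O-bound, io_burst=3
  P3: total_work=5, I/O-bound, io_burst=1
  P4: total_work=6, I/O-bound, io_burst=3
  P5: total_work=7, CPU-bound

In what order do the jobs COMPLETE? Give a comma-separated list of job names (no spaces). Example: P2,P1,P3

t=0-2: P1@Q0 runs 2, rem=8, quantum used, demote→Q1. Q0=[P2,P3,P4,P5] Q1=[P1] Q2=[]
t=2-4: P2@Q0 runs 2, rem=7, quantum used, demote→Q1. Q0=[P3,P4,P5] Q1=[P1,P2] Q2=[]
t=4-5: P3@Q0 runs 1, rem=4, I/O yield, promote→Q0. Q0=[P4,P5,P3] Q1=[P1,P2] Q2=[]
t=5-7: P4@Q0 runs 2, rem=4, quantum used, demote→Q1. Q0=[P5,P3] Q1=[P1,P2,P4] Q2=[]
t=7-9: P5@Q0 runs 2, rem=5, quantum used, demote→Q1. Q0=[P3] Q1=[P1,P2,P4,P5] Q2=[]
t=9-10: P3@Q0 runs 1, rem=3, I/O yield, promote→Q0. Q0=[P3] Q1=[P1,P2,P4,P5] Q2=[]
t=10-11: P3@Q0 runs 1, rem=2, I/O yield, promote→Q0. Q0=[P3] Q1=[P1,P2,P4,P5] Q2=[]
t=11-12: P3@Q0 runs 1, rem=1, I/O yield, promote→Q0. Q0=[P3] Q1=[P1,P2,P4,P5] Q2=[]
t=12-13: P3@Q0 runs 1, rem=0, completes. Q0=[] Q1=[P1,P2,P4,P5] Q2=[]
t=13-19: P1@Q1 runs 6, rem=2, quantum used, demote→Q2. Q0=[] Q1=[P2,P4,P5] Q2=[P1]
t=19-22: P2@Q1 runs 3, rem=4, I/O yield, promote→Q0. Q0=[P2] Q1=[P4,P5] Q2=[P1]
t=22-24: P2@Q0 runs 2, rem=2, quantum used, demote→Q1. Q0=[] Q1=[P4,P5,P2] Q2=[P1]
t=24-27: P4@Q1 runs 3, rem=1, I/O yield, promote→Q0. Q0=[P4] Q1=[P5,P2] Q2=[P1]
t=27-28: P4@Q0 runs 1, rem=0, completes. Q0=[] Q1=[P5,P2] Q2=[P1]
t=28-33: P5@Q1 runs 5, rem=0, completes. Q0=[] Q1=[P2] Q2=[P1]
t=33-35: P2@Q1 runs 2, rem=0, completes. Q0=[] Q1=[] Q2=[P1]
t=35-37: P1@Q2 runs 2, rem=0, completes. Q0=[] Q1=[] Q2=[]

Answer: P3,P4,P5,P2,P1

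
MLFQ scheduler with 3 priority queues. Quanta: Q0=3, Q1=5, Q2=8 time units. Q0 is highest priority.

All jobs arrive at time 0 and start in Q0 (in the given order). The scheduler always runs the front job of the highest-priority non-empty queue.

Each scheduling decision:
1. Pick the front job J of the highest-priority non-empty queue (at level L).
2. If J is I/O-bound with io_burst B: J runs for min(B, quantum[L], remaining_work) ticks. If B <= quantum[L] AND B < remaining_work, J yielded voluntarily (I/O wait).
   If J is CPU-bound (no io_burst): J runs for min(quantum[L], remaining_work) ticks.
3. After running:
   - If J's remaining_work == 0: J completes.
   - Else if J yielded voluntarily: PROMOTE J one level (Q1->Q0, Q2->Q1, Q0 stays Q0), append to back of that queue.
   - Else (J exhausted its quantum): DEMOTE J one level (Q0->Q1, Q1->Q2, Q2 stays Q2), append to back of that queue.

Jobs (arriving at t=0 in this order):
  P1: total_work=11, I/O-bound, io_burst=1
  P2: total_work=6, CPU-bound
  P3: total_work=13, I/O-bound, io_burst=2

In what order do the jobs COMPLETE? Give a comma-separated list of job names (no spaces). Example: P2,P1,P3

Answer: P3,P1,P2

Derivation:
t=0-1: P1@Q0 runs 1, rem=10, I/O yield, promote→Q0. Q0=[P2,P3,P1] Q1=[] Q2=[]
t=1-4: P2@Q0 runs 3, rem=3, quantum used, demote→Q1. Q0=[P3,P1] Q1=[P2] Q2=[]
t=4-6: P3@Q0 runs 2, rem=11, I/O yield, promote→Q0. Q0=[P1,P3] Q1=[P2] Q2=[]
t=6-7: P1@Q0 runs 1, rem=9, I/O yield, promote→Q0. Q0=[P3,P1] Q1=[P2] Q2=[]
t=7-9: P3@Q0 runs 2, rem=9, I/O yield, promote→Q0. Q0=[P1,P3] Q1=[P2] Q2=[]
t=9-10: P1@Q0 runs 1, rem=8, I/O yield, promote→Q0. Q0=[P3,P1] Q1=[P2] Q2=[]
t=10-12: P3@Q0 runs 2, rem=7, I/O yield, promote→Q0. Q0=[P1,P3] Q1=[P2] Q2=[]
t=12-13: P1@Q0 runs 1, rem=7, I/O yield, promote→Q0. Q0=[P3,P1] Q1=[P2] Q2=[]
t=13-15: P3@Q0 runs 2, rem=5, I/O yield, promote→Q0. Q0=[P1,P3] Q1=[P2] Q2=[]
t=15-16: P1@Q0 runs 1, rem=6, I/O yield, promote→Q0. Q0=[P3,P1] Q1=[P2] Q2=[]
t=16-18: P3@Q0 runs 2, rem=3, I/O yield, promote→Q0. Q0=[P1,P3] Q1=[P2] Q2=[]
t=18-19: P1@Q0 runs 1, rem=5, I/O yield, promote→Q0. Q0=[P3,P1] Q1=[P2] Q2=[]
t=19-21: P3@Q0 runs 2, rem=1, I/O yield, promote→Q0. Q0=[P1,P3] Q1=[P2] Q2=[]
t=21-22: P1@Q0 runs 1, rem=4, I/O yield, promote→Q0. Q0=[P3,P1] Q1=[P2] Q2=[]
t=22-23: P3@Q0 runs 1, rem=0, completes. Q0=[P1] Q1=[P2] Q2=[]
t=23-24: P1@Q0 runs 1, rem=3, I/O yield, promote→Q0. Q0=[P1] Q1=[P2] Q2=[]
t=24-25: P1@Q0 runs 1, rem=2, I/O yield, promote→Q0. Q0=[P1] Q1=[P2] Q2=[]
t=25-26: P1@Q0 runs 1, rem=1, I/O yield, promote→Q0. Q0=[P1] Q1=[P2] Q2=[]
t=26-27: P1@Q0 runs 1, rem=0, completes. Q0=[] Q1=[P2] Q2=[]
t=27-30: P2@Q1 runs 3, rem=0, completes. Q0=[] Q1=[] Q2=[]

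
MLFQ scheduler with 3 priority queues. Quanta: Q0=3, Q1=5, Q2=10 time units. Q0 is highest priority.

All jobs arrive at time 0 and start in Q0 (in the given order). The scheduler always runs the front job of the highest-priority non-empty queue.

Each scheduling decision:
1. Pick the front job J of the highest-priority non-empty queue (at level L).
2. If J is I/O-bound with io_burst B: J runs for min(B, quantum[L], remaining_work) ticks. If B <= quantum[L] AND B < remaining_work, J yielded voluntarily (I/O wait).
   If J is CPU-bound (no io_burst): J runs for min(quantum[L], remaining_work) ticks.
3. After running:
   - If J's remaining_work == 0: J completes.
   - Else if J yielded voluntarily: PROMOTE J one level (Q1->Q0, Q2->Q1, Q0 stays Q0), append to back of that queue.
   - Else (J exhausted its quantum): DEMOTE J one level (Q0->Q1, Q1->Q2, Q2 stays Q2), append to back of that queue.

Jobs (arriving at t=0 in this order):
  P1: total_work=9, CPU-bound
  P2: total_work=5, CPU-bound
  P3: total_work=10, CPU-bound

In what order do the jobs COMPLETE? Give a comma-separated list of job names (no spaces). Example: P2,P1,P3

t=0-3: P1@Q0 runs 3, rem=6, quantum used, demote→Q1. Q0=[P2,P3] Q1=[P1] Q2=[]
t=3-6: P2@Q0 runs 3, rem=2, quantum used, demote→Q1. Q0=[P3] Q1=[P1,P2] Q2=[]
t=6-9: P3@Q0 runs 3, rem=7, quantum used, demote→Q1. Q0=[] Q1=[P1,P2,P3] Q2=[]
t=9-14: P1@Q1 runs 5, rem=1, quantum used, demote→Q2. Q0=[] Q1=[P2,P3] Q2=[P1]
t=14-16: P2@Q1 runs 2, rem=0, completes. Q0=[] Q1=[P3] Q2=[P1]
t=16-21: P3@Q1 runs 5, rem=2, quantum used, demote→Q2. Q0=[] Q1=[] Q2=[P1,P3]
t=21-22: P1@Q2 runs 1, rem=0, completes. Q0=[] Q1=[] Q2=[P3]
t=22-24: P3@Q2 runs 2, rem=0, completes. Q0=[] Q1=[] Q2=[]

Answer: P2,P1,P3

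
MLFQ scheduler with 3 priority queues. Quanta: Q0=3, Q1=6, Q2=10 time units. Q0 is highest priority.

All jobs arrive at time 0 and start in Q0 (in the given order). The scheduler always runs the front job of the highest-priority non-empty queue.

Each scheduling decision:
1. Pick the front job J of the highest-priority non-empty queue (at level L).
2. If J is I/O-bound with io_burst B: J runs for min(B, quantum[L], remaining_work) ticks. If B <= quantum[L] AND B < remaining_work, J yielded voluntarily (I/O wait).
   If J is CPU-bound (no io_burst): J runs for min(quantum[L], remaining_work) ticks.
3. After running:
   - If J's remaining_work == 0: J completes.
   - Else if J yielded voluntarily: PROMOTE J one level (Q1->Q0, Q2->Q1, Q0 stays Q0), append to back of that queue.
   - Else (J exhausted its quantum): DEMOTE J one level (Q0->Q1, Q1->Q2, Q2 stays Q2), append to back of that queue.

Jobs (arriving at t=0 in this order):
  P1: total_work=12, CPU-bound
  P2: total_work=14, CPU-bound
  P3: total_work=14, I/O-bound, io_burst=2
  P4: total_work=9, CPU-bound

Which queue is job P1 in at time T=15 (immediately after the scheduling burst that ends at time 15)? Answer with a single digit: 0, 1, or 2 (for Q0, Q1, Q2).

t=0-3: P1@Q0 runs 3, rem=9, quantum used, demote→Q1. Q0=[P2,P3,P4] Q1=[P1] Q2=[]
t=3-6: P2@Q0 runs 3, rem=11, quantum used, demote→Q1. Q0=[P3,P4] Q1=[P1,P2] Q2=[]
t=6-8: P3@Q0 runs 2, rem=12, I/O yield, promote→Q0. Q0=[P4,P3] Q1=[P1,P2] Q2=[]
t=8-11: P4@Q0 runs 3, rem=6, quantum used, demote→Q1. Q0=[P3] Q1=[P1,P2,P4] Q2=[]
t=11-13: P3@Q0 runs 2, rem=10, I/O yield, promote→Q0. Q0=[P3] Q1=[P1,P2,P4] Q2=[]
t=13-15: P3@Q0 runs 2, rem=8, I/O yield, promote→Q0. Q0=[P3] Q1=[P1,P2,P4] Q2=[]
t=15-17: P3@Q0 runs 2, rem=6, I/O yield, promote→Q0. Q0=[P3] Q1=[P1,P2,P4] Q2=[]
t=17-19: P3@Q0 runs 2, rem=4, I/O yield, promote→Q0. Q0=[P3] Q1=[P1,P2,P4] Q2=[]
t=19-21: P3@Q0 runs 2, rem=2, I/O yield, promote→Q0. Q0=[P3] Q1=[P1,P2,P4] Q2=[]
t=21-23: P3@Q0 runs 2, rem=0, completes. Q0=[] Q1=[P1,P2,P4] Q2=[]
t=23-29: P1@Q1 runs 6, rem=3, quantum used, demote→Q2. Q0=[] Q1=[P2,P4] Q2=[P1]
t=29-35: P2@Q1 runs 6, rem=5, quantum used, demote→Q2. Q0=[] Q1=[P4] Q2=[P1,P2]
t=35-41: P4@Q1 runs 6, rem=0, completes. Q0=[] Q1=[] Q2=[P1,P2]
t=41-44: P1@Q2 runs 3, rem=0, completes. Q0=[] Q1=[] Q2=[P2]
t=44-49: P2@Q2 runs 5, rem=0, completes. Q0=[] Q1=[] Q2=[]

Answer: 1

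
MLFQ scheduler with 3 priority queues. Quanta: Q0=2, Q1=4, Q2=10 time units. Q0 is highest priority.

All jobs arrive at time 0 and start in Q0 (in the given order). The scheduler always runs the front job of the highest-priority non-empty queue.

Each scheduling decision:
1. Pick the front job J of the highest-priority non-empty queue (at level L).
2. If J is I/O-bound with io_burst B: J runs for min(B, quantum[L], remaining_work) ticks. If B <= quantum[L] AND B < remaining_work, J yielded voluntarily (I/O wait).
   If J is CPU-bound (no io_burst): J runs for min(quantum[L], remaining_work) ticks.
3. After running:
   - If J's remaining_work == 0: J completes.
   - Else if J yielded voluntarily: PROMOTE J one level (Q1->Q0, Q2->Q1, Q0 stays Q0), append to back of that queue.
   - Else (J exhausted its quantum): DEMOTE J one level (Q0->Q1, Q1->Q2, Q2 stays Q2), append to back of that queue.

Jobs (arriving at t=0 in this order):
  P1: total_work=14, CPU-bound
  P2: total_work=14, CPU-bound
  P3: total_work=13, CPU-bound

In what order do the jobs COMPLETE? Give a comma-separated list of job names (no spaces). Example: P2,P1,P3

Answer: P1,P2,P3

Derivation:
t=0-2: P1@Q0 runs 2, rem=12, quantum used, demote→Q1. Q0=[P2,P3] Q1=[P1] Q2=[]
t=2-4: P2@Q0 runs 2, rem=12, quantum used, demote→Q1. Q0=[P3] Q1=[P1,P2] Q2=[]
t=4-6: P3@Q0 runs 2, rem=11, quantum used, demote→Q1. Q0=[] Q1=[P1,P2,P3] Q2=[]
t=6-10: P1@Q1 runs 4, rem=8, quantum used, demote→Q2. Q0=[] Q1=[P2,P3] Q2=[P1]
t=10-14: P2@Q1 runs 4, rem=8, quantum used, demote→Q2. Q0=[] Q1=[P3] Q2=[P1,P2]
t=14-18: P3@Q1 runs 4, rem=7, quantum used, demote→Q2. Q0=[] Q1=[] Q2=[P1,P2,P3]
t=18-26: P1@Q2 runs 8, rem=0, completes. Q0=[] Q1=[] Q2=[P2,P3]
t=26-34: P2@Q2 runs 8, rem=0, completes. Q0=[] Q1=[] Q2=[P3]
t=34-41: P3@Q2 runs 7, rem=0, completes. Q0=[] Q1=[] Q2=[]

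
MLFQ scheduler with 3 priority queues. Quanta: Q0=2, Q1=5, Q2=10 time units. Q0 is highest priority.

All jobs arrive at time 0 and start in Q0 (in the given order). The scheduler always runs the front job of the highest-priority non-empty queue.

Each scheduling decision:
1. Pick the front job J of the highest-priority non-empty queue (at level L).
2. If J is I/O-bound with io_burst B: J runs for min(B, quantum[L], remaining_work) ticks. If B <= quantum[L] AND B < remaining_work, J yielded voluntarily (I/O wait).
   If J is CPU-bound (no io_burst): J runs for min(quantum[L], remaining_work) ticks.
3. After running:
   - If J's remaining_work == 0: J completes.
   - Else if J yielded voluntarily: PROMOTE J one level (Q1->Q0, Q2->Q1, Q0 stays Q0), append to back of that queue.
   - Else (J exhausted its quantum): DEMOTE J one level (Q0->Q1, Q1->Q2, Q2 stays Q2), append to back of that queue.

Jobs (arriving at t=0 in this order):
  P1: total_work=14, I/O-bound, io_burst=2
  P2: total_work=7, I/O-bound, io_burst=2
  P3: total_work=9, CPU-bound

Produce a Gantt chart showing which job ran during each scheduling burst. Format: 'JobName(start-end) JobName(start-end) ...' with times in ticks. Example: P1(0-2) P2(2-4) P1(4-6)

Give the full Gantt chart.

t=0-2: P1@Q0 runs 2, rem=12, I/O yield, promote→Q0. Q0=[P2,P3,P1] Q1=[] Q2=[]
t=2-4: P2@Q0 runs 2, rem=5, I/O yield, promote→Q0. Q0=[P3,P1,P2] Q1=[] Q2=[]
t=4-6: P3@Q0 runs 2, rem=7, quantum used, demote→Q1. Q0=[P1,P2] Q1=[P3] Q2=[]
t=6-8: P1@Q0 runs 2, rem=10, I/O yield, promote→Q0. Q0=[P2,P1] Q1=[P3] Q2=[]
t=8-10: P2@Q0 runs 2, rem=3, I/O yield, promote→Q0. Q0=[P1,P2] Q1=[P3] Q2=[]
t=10-12: P1@Q0 runs 2, rem=8, I/O yield, promote→Q0. Q0=[P2,P1] Q1=[P3] Q2=[]
t=12-14: P2@Q0 runs 2, rem=1, I/O yield, promote→Q0. Q0=[P1,P2] Q1=[P3] Q2=[]
t=14-16: P1@Q0 runs 2, rem=6, I/O yield, promote→Q0. Q0=[P2,P1] Q1=[P3] Q2=[]
t=16-17: P2@Q0 runs 1, rem=0, completes. Q0=[P1] Q1=[P3] Q2=[]
t=17-19: P1@Q0 runs 2, rem=4, I/O yield, promote→Q0. Q0=[P1] Q1=[P3] Q2=[]
t=19-21: P1@Q0 runs 2, rem=2, I/O yield, promote→Q0. Q0=[P1] Q1=[P3] Q2=[]
t=21-23: P1@Q0 runs 2, rem=0, completes. Q0=[] Q1=[P3] Q2=[]
t=23-28: P3@Q1 runs 5, rem=2, quantum used, demote→Q2. Q0=[] Q1=[] Q2=[P3]
t=28-30: P3@Q2 runs 2, rem=0, completes. Q0=[] Q1=[] Q2=[]

Answer: P1(0-2) P2(2-4) P3(4-6) P1(6-8) P2(8-10) P1(10-12) P2(12-14) P1(14-16) P2(16-17) P1(17-19) P1(19-21) P1(21-23) P3(23-28) P3(28-30)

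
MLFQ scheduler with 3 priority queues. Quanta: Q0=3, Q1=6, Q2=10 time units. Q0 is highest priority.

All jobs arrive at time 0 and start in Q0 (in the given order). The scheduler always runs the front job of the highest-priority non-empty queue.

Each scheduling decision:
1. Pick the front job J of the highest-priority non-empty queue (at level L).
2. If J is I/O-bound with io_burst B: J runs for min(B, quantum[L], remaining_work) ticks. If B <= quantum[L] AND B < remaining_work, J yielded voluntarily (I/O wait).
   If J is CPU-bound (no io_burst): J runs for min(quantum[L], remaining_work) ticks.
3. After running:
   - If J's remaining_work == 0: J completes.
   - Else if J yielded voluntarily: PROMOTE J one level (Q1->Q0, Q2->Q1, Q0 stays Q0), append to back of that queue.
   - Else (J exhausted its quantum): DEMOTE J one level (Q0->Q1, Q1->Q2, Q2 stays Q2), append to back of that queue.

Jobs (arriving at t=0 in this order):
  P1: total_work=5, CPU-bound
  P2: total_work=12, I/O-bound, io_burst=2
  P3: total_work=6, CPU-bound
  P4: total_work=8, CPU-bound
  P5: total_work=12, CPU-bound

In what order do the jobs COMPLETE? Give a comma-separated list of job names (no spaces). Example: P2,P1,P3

Answer: P2,P1,P3,P4,P5

Derivation:
t=0-3: P1@Q0 runs 3, rem=2, quantum used, demote→Q1. Q0=[P2,P3,P4,P5] Q1=[P1] Q2=[]
t=3-5: P2@Q0 runs 2, rem=10, I/O yield, promote→Q0. Q0=[P3,P4,P5,P2] Q1=[P1] Q2=[]
t=5-8: P3@Q0 runs 3, rem=3, quantum used, demote→Q1. Q0=[P4,P5,P2] Q1=[P1,P3] Q2=[]
t=8-11: P4@Q0 runs 3, rem=5, quantum used, demote→Q1. Q0=[P5,P2] Q1=[P1,P3,P4] Q2=[]
t=11-14: P5@Q0 runs 3, rem=9, quantum used, demote→Q1. Q0=[P2] Q1=[P1,P3,P4,P5] Q2=[]
t=14-16: P2@Q0 runs 2, rem=8, I/O yield, promote→Q0. Q0=[P2] Q1=[P1,P3,P4,P5] Q2=[]
t=16-18: P2@Q0 runs 2, rem=6, I/O yield, promote→Q0. Q0=[P2] Q1=[P1,P3,P4,P5] Q2=[]
t=18-20: P2@Q0 runs 2, rem=4, I/O yield, promote→Q0. Q0=[P2] Q1=[P1,P3,P4,P5] Q2=[]
t=20-22: P2@Q0 runs 2, rem=2, I/O yield, promote→Q0. Q0=[P2] Q1=[P1,P3,P4,P5] Q2=[]
t=22-24: P2@Q0 runs 2, rem=0, completes. Q0=[] Q1=[P1,P3,P4,P5] Q2=[]
t=24-26: P1@Q1 runs 2, rem=0, completes. Q0=[] Q1=[P3,P4,P5] Q2=[]
t=26-29: P3@Q1 runs 3, rem=0, completes. Q0=[] Q1=[P4,P5] Q2=[]
t=29-34: P4@Q1 runs 5, rem=0, completes. Q0=[] Q1=[P5] Q2=[]
t=34-40: P5@Q1 runs 6, rem=3, quantum used, demote→Q2. Q0=[] Q1=[] Q2=[P5]
t=40-43: P5@Q2 runs 3, rem=0, completes. Q0=[] Q1=[] Q2=[]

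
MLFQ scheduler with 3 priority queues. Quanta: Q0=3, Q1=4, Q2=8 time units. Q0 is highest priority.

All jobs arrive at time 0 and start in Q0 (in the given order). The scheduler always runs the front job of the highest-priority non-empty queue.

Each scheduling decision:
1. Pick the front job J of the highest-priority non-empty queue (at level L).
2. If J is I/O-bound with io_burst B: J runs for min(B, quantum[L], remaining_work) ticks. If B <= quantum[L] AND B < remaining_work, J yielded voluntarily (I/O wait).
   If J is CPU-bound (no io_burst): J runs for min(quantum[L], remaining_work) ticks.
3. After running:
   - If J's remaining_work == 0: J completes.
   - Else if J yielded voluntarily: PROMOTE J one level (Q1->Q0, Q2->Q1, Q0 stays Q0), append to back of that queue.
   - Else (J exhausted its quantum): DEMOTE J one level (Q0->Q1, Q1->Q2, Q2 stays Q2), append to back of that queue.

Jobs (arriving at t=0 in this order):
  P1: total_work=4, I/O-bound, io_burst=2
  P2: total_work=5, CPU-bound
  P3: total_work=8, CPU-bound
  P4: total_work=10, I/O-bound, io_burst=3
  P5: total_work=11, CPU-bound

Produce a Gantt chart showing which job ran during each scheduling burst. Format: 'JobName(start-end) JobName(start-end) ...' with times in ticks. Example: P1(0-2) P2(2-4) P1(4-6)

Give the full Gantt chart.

t=0-2: P1@Q0 runs 2, rem=2, I/O yield, promote→Q0. Q0=[P2,P3,P4,P5,P1] Q1=[] Q2=[]
t=2-5: P2@Q0 runs 3, rem=2, quantum used, demote→Q1. Q0=[P3,P4,P5,P1] Q1=[P2] Q2=[]
t=5-8: P3@Q0 runs 3, rem=5, quantum used, demote→Q1. Q0=[P4,P5,P1] Q1=[P2,P3] Q2=[]
t=8-11: P4@Q0 runs 3, rem=7, I/O yield, promote→Q0. Q0=[P5,P1,P4] Q1=[P2,P3] Q2=[]
t=11-14: P5@Q0 runs 3, rem=8, quantum used, demote→Q1. Q0=[P1,P4] Q1=[P2,P3,P5] Q2=[]
t=14-16: P1@Q0 runs 2, rem=0, completes. Q0=[P4] Q1=[P2,P3,P5] Q2=[]
t=16-19: P4@Q0 runs 3, rem=4, I/O yield, promote→Q0. Q0=[P4] Q1=[P2,P3,P5] Q2=[]
t=19-22: P4@Q0 runs 3, rem=1, I/O yield, promote→Q0. Q0=[P4] Q1=[P2,P3,P5] Q2=[]
t=22-23: P4@Q0 runs 1, rem=0, completes. Q0=[] Q1=[P2,P3,P5] Q2=[]
t=23-25: P2@Q1 runs 2, rem=0, completes. Q0=[] Q1=[P3,P5] Q2=[]
t=25-29: P3@Q1 runs 4, rem=1, quantum used, demote→Q2. Q0=[] Q1=[P5] Q2=[P3]
t=29-33: P5@Q1 runs 4, rem=4, quantum used, demote→Q2. Q0=[] Q1=[] Q2=[P3,P5]
t=33-34: P3@Q2 runs 1, rem=0, completes. Q0=[] Q1=[] Q2=[P5]
t=34-38: P5@Q2 runs 4, rem=0, completes. Q0=[] Q1=[] Q2=[]

Answer: P1(0-2) P2(2-5) P3(5-8) P4(8-11) P5(11-14) P1(14-16) P4(16-19) P4(19-22) P4(22-23) P2(23-25) P3(25-29) P5(29-33) P3(33-34) P5(34-38)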